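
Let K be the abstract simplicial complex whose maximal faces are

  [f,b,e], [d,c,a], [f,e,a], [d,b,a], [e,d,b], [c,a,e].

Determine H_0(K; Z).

We work with the vertex ordering a < b < c < d < e < f. The simplices of K, each written with vertices in increasing order, are:

  0-simplices (6): a, b, c, d, e, f
  1-simplices (12): ab, ac, ad, ae, af, bd, be, bf, cd, ce, de, ef
  2-simplices (6): abd, acd, ace, aef, bde, bef

so the chain groups are C_0 ≅ Z^6, C_1 ≅ Z^12, C_2 ≅ Z^6.

The boundary map ∂_1: C_1 → C_0 sends each edge [p,q] (with p < q) to q − p.
The 6×12 boundary matrix has rank 5 and Smith normal form diag(1,1,1,1,1).

∂_2: C_2 → C_1 sends each 2-simplex [p,q,r] to [q,r] − [p,r] + [p,q]. For instance
  ∂abd = bd − ad + ab,
  ∂ace = ce − ae + ac.
The 12×6 boundary matrix has rank 6 and Smith normal form diag(1,1,1,1,1,1).

Computing H_k = (kernel of ∂_k) / (image of ∂_{k+1}):

  H_0: rank C_0 − rank ∂_1 = 6 − 5 = 1, and the invariant factors of ∂_1 are all 1, so H_0 ≅ Z.

H_0 = Z.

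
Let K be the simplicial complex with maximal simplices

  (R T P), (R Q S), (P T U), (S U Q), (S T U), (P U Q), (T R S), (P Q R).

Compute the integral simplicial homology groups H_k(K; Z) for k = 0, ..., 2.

H_0 = Z,  H_1 = 0,  H_2 = Z.

We work with the vertex ordering P < Q < R < S < T < U. The simplices of K, each written with vertices in increasing order, are:

  0-simplices (6): P, Q, R, S, T, U
  1-simplices (12): PQ, PR, PT, PU, QR, QS, QU, RS, RT, ST, SU, TU
  2-simplices (8): PQR, PQU, PRT, PTU, QRS, QSU, RST, STU

giving chain groups C_0 ≅ Z^6, C_1 ≅ Z^12, C_2 ≅ Z^8.

∂_1: C_1 → C_0 sends each edge [p,q] (with p < q) to q − p.
The resulting 6×12 matrix has rank 5, and its Smith normal form has invariant factors (1,1,1,1,1).

The boundary map ∂_2: C_2 → C_1 sends each 2-simplex [p,q,r] to [q,r] − [p,r] + [p,q]. For instance
  ∂PRT = RT − PT + PR,
  ∂PQR = QR − PR + PQ.
The resulting 12×8 matrix has rank 7, and its Smith normal form has invariant factors (1,1,1,1,1,1,1).

From H_k ≅ ker(∂_k) / im(∂_{k+1}) we obtain:

  H_0: rank C_0 − rank ∂_1 = 6 − 5 = 1, and the invariant factors of ∂_1 are all 1, so H_0 = Z.
  H_1: rank ker ∂_1 − rank ∂_2 = (12 − 5) − 7 = 0, and the invariant factors of ∂_2 are all 1, so H_1 = 0.
  H_2: rank ker ∂_2 − rank ∂_3 = (8 − 7) − 0 = 1, and there is no ∂_3, so H_2 = Z.

As a check, the Euler characteristic is 6 − 12 + 8 = 2, which agrees with 1 − 0 + 1 = 2.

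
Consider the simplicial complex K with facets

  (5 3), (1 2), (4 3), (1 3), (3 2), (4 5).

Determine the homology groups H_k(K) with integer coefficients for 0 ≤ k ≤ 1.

Order the vertices as 1 < 2 < 3 < 4 < 5. Listing each simplex with vertices in this order, K has dimension 1 with simplices:

  0-simplices (5): [1], [2], [3], [4], [5]
  1-simplices (6): [1,2], [1,3], [2,3], [3,4], [3,5], [4,5]

Hence C_0 ≅ Z^5, C_1 ≅ Z^6.

∂_1: C_1 → C_0 is given by ∂[p,q] = [q] − [p]. For instance
  ∂[2,3] = [3] − [2].
This gives a 5×6 integer matrix of rank 4; reducing to Smith normal form yields diagonal entries (1,1,1,1).

Computing H_k = (kernel of ∂_k) / (image of ∂_{k+1}):

  H_0: rank C_0 − rank ∂_1 = 5 − 4 = 1, and the invariant factors of ∂_1 are all 1, so H_0 ≅ Z.
  H_1: rank ker ∂_1 − rank ∂_2 = (6 − 4) − 0 = 2, and there is no ∂_2, so H_1 ≅ Z^2.

(K is a triangulation of a wedge of 2 circles.)

H_0 ≅ Z,  H_1 ≅ Z^2.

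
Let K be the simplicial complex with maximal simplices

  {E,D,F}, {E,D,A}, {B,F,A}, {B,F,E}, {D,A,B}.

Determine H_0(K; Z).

H_0 = Z.

Fix the vertex order A < B < D < E < F and write every simplex with vertices in increasing order. Then dim K = 2 and the simplices of K are:

  0-simplices (5): A, B, D, E, F
  1-simplices (10): AB, AD, AE, AF, BD, BE, BF, DE, DF, EF
  2-simplices (5): ABD, ABF, ADE, BEF, DEF

Hence C_0 ≅ Z^5, C_1 ≅ Z^10, C_2 ≅ Z^5.

The boundary map ∂_1: C_1 → C_0 sends each edge [p,q] (with p < q) to q − p. For instance
  ∂AD = D − A.
As a 5×10 matrix over Z this has rank 4, with invariant factors (1,1,1,1).

The boundary map ∂_2: C_2 → C_1 acts by ∂[p,q,r] = [q,r] − [p,r] + [p,q]. For instance
  ∂ADE = DE − AE + AD,
  ∂BEF = EF − BF + BE.
The resulting 10×5 matrix has rank 5, and its Smith normal form has invariant factors (1,1,1,1,1).

From H_k ≅ ker(∂_k) / im(∂_{k+1}) we obtain:

  H_0: rank C_0 − rank ∂_1 = 5 − 4 = 1, and the invariant factors of ∂_1 are all 1, so H_0 = Z.

(K is a triangulation of the Möbius band.)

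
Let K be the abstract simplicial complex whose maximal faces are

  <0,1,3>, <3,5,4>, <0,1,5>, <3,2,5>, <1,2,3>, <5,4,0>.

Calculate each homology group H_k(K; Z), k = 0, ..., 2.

Fix the vertex order 0 < 1 < 2 < 3 < 4 < 5 and write every simplex with vertices in increasing order. Then dim K = 2 and the simplices of K are:

  0-simplices (6): [0], [1], [2], [3], [4], [5]
  1-simplices (12): [0,1], [0,3], [0,4], [0,5], [1,2], [1,3], [1,5], [2,3], [2,5], [3,4], [3,5], [4,5]
  2-simplices (6): [0,1,3], [0,1,5], [0,4,5], [1,2,3], [2,3,5], [3,4,5]

Hence C_0 ≅ Z^6, C_1 ≅ Z^12, C_2 ≅ Z^6.

∂_1: C_1 → C_0 maps an edge to its endpoints' difference, ∂[p,q] = q − p.
This gives a 6×12 integer matrix of rank 5; reducing to Smith normal form yields diagonal entries (1,1,1,1,1).

∂_2: C_2 → C_1 maps a triangle to the signed sum of its edges. For instance
  ∂[0,1,3] = [1,3] − [0,3] + [0,1],
  ∂[1,2,3] = [2,3] − [1,3] + [1,2].
The resulting 12×6 matrix has rank 6, and its Smith normal form has invariant factors (1,1,1,1,1,1).

Computing H_k = (kernel of ∂_k) / (image of ∂_{k+1}):

  H_0: rank C_0 − rank ∂_1 = 6 − 5 = 1, and the invariant factors of ∂_1 are all 1, so H_0 ≅ Z.
  H_1: rank ker ∂_1 − rank ∂_2 = (12 − 5) − 6 = 1, and the invariant factors of ∂_2 are all 1, so H_1 ≅ Z.
  H_2: rank ker ∂_2 − rank ∂_3 = (6 − 6) − 0 = 0, and there is no ∂_3, so H_2 ≅ 0.

As a check, the Euler characteristic is 6 − 12 + 6 = 0, which agrees with 1 − 1 + 0 = 0.

H_0 = Z,  H_1 = Z,  H_2 = 0.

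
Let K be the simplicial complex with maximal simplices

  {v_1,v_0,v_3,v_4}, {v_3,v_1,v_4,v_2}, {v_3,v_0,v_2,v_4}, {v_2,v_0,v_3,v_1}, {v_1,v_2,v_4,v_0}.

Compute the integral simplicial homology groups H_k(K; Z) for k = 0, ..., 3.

K has 5 vertices, 10 edges, 10 triangles, 5 3-simplices.
rank ∂_0 = 0, rank ∂_1 = 4 ⇒ b_0 = 5 − 0 − 4 = 1; all invariant factors of ∂_1 are 1 so no torsion. So H_0 ≅ Z.
rank ∂_1 = 4, rank ∂_2 = 6 ⇒ b_1 = 10 − 4 − 6 = 0; all invariant factors of ∂_2 are 1 so no torsion. So H_1 ≅ 0.
rank ∂_2 = 6, rank ∂_3 = 4 ⇒ b_2 = 10 − 6 − 4 = 0; all invariant factors of ∂_3 are 1 so no torsion. So H_2 ≅ 0.
rank ∂_3 = 4, rank ∂_4 = 0 ⇒ b_3 = 5 − 4 − 0 = 1. So H_3 ≅ Z.

H_0 ≅ Z,  H_1 = 0,  H_2 = 0,  H_3 ≅ Z.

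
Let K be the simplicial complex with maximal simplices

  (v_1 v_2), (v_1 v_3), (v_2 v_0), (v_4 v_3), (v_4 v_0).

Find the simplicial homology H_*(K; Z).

H_0 = Z,  H_1 = Z.

Take the total order v_0 < v_1 < v_2 < v_3 < v_4 on the vertex set. Then K (dimension 1) consists of the simplices:

  0-simplices (5): [v_0], [v_1], [v_2], [v_3], [v_4]
  1-simplices (5): [v_0,v_2], [v_0,v_4], [v_1,v_2], [v_1,v_3], [v_3,v_4]

so the chain groups are C_0 ≅ Z^5, C_1 ≅ Z^5.

∂_1: C_1 → C_0 maps an edge to its endpoints' difference, ∂[p,q] = q − p. For instance
  ∂[v_3,v_4] = [v_4] − [v_3].
This gives a 5×5 integer matrix of rank 4; reducing to Smith normal form yields diagonal entries (1,1,1,1).

Computing H_k = (kernel of ∂_k) / (image of ∂_{k+1}):

  H_0: rank C_0 − rank ∂_1 = 5 − 4 = 1, and the invariant factors of ∂_1 are all 1, so H_0 = Z.
  H_1: rank ker ∂_1 − rank ∂_2 = (5 − 4) − 0 = 1, and there is no ∂_2, so H_1 = Z.

As a check, the Euler characteristic is 5 − 5 = 0, which agrees with 1 − 1 = 0.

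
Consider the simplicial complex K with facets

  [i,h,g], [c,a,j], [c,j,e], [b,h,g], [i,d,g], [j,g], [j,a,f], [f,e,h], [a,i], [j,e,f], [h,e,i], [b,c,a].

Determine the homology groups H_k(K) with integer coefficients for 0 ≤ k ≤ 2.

H_0 ≅ Z,  H_1 ≅ Z^3,  H_2 = 0.

Take the total order a < b < c < d < e < f < g < h < i < j on the vertex set. Then K (dimension 2) consists of the simplices:

  0-simplices (10): a, b, c, d, e, f, g, h, i, j
  1-simplices (22): ab, ac, af, ai, aj, bc, bg, bh, ce, cj, dg, di, ef, eh, ei, ej, fh, fj, gh, gi, gj, hi
  2-simplices (10): abc, acj, afj, bgh, cej, dgi, efh, efj, ehi, ghi

so the chain groups are C_0 ≅ Z^10, C_1 ≅ Z^22, C_2 ≅ Z^10.

∂_1: C_1 → C_0 sends each edge [p,q] (with p < q) to q − p. For instance
  ∂fh = h − f.
As a 10×22 matrix over Z this has rank 9, with invariant factors (1,1,1,1,1,1,1,1,1).

Boundary ∂_2: C_2 → C_1 maps a triangle to the signed sum of its edges. For instance
  ∂efj = fj − ej + ef,
  ∂dgi = gi − di + dg.
As a 22×10 matrix over Z this has rank 10, with invariant factors (1,1,1,1,1,1,1,1,1,1).

Computing H_k = (kernel of ∂_k) / (image of ∂_{k+1}):

  H_0: rank C_0 − rank ∂_1 = 10 − 9 = 1, and the invariant factors of ∂_1 are all 1, so H_0 ≅ Z.
  H_1: rank ker ∂_1 − rank ∂_2 = (22 − 9) − 10 = 3, and the invariant factors of ∂_2 are all 1, so H_1 ≅ Z^3.
  H_2: rank ker ∂_2 − rank ∂_3 = (10 − 10) − 0 = 0, and there is no ∂_3, so H_2 ≅ 0.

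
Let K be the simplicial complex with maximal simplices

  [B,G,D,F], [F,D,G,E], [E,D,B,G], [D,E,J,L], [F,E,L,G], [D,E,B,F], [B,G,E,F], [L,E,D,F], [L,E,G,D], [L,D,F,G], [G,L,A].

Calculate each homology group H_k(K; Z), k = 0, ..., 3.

H_0 = Z,  H_1 = 0,  H_2 = 0,  H_3 = Z^2.

Take the total order A < B < D < E < F < G < J < L on the vertex set. Then K (dimension 3) consists of the simplices:

  0-simplices (8): A, B, D, E, F, G, J, L
  1-simplices (19): AG, AL, BD, BE, BF, BG, DE, DF, DG, DJ, DL, EF, EG, EJ, EL, FG, FL, GL, JL
  2-simplices (20): AGL, BDE, BDF, BDG, BEF, BEG, BFG, DEF, DEG, DEJ, DEL, DFG, DFL, DGL, DJL, EFG, EFL, EGL, EJL, FGL
  3-simplices (10): BDEF, BDEG, BDFG, BEFG, DEFG, DEFL, DEGL, DEJL, DFGL, EFGL

giving chain groups C_0 ≅ Z^8, C_1 ≅ Z^19, C_2 ≅ Z^20, C_3 ≅ Z^10.

Boundary ∂_1: C_1 → C_0 maps an edge to its endpoints' difference, ∂[p,q] = q − p. For instance
  ∂AG = G − A.
This gives a 8×19 integer matrix of rank 7; reducing to Smith normal form yields diagonal entries (1,1,1,1,1,1,1).

The boundary map ∂_2: C_2 → C_1 acts by ∂[p,q,r] = [q,r] − [p,r] + [p,q]. For instance
  ∂EJL = JL − EL + EJ,
  ∂BEG = EG − BG + BE.
This gives a 19×20 integer matrix of rank 12; reducing to Smith normal form yields diagonal entries (1,1,1,1,1,1,1,1,1,1,1,1).

Boundary ∂_3: C_3 → C_2 sends each 3-simplex σ to the alternating sum Σ_i (−1)^i (σ with its i-th vertex removed). For instance
  ∂DEFL = EFL − DFL + DEL − DEF,
  ∂BDEF = DEF − BEF + BDF − BDE.
As a 20×10 matrix over Z this has rank 8, with invariant factors (1,1,1,1,1,1,1,1).

Computing H_k = (kernel of ∂_k) / (image of ∂_{k+1}):

  H_0: rank C_0 − rank ∂_1 = 8 − 7 = 1, and the invariant factors of ∂_1 are all 1, so H_0 = Z.
  H_1: rank ker ∂_1 − rank ∂_2 = (19 − 7) − 12 = 0, and the invariant factors of ∂_2 are all 1, so H_1 = 0.
  H_2: rank ker ∂_2 − rank ∂_3 = (20 − 12) − 8 = 0, and the invariant factors of ∂_3 are all 1, so H_2 = 0.
  H_3: rank ker ∂_3 − rank ∂_4 = (10 − 8) − 0 = 2, and there is no ∂_4, so H_3 = Z^2.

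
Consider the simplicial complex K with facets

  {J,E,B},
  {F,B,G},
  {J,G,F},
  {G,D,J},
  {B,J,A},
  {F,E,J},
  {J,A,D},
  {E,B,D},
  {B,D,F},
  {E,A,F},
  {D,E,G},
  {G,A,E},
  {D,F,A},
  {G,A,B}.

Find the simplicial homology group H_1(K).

Order the vertices as A < B < D < E < F < G < J. Listing each simplex with vertices in this order, K has dimension 2 with simplices:

  0-simplices (7): A, B, D, E, F, G, J
  1-simplices (21): AB, AD, AE, AF, AG, AJ, BD, BE, BF, BG, BJ, DE, DF, DG, DJ, EF, EG, EJ, FG, FJ, GJ
  2-simplices (14): ABG, ABJ, ADF, ADJ, AEF, AEG, BDE, BDF, BEJ, BFG, DEG, DGJ, EFJ, FGJ

so the chain groups are C_0 ≅ Z^7, C_1 ≅ Z^21, C_2 ≅ Z^14.

∂_1: C_1 → C_0 sends each edge [p,q] (with p < q) to q − p.
The resulting 7×21 matrix has rank 6, and its Smith normal form has invariant factors (1,1,1,1,1,1).

∂_2: C_2 → C_1 sends each 2-simplex [p,q,r] to [q,r] − [p,r] + [p,q]. For instance
  ∂BFG = FG − BG + BF,
  ∂AEG = EG − AG + AE.
This gives a 21×14 integer matrix of rank 13; reducing to Smith normal form yields diagonal entries (1,1,1,1,1,1,1,1,1,1,1,1,1).

Computing H_k = (kernel of ∂_k) / (image of ∂_{k+1}):

  H_1: rank ker ∂_1 − rank ∂_2 = (21 − 6) − 13 = 2, and the invariant factors of ∂_2 are all 1, so H_1 ≅ Z^2.

H_1 = Z^2.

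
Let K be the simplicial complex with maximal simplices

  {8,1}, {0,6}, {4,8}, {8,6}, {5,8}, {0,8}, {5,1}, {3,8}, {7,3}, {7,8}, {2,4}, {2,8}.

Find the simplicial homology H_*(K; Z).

K has 9 vertices, 12 edges.
rank ∂_0 = 0, rank ∂_1 = 8 ⇒ b_0 = 9 − 0 − 8 = 1; all invariant factors of ∂_1 are 1 so no torsion. So H_0 ≅ Z.
rank ∂_1 = 8, rank ∂_2 = 0 ⇒ b_1 = 12 − 8 − 0 = 4. So H_1 ≅ Z^4.

H_0 ≅ Z,  H_1 ≅ Z^4.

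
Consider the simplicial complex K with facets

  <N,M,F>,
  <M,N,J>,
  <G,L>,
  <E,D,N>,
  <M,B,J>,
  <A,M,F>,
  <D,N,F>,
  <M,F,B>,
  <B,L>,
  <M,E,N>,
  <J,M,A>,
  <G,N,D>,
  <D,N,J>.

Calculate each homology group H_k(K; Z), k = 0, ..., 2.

H_0 = Z,  H_1 = Z,  H_2 = 0.

We work with the vertex ordering A < B < D < E < F < G < J < L < M < N. The simplices of K, each written with vertices in increasing order, are:

  0-simplices (10): A, B, D, E, F, G, J, L, M, N
  1-simplices (21): AF, AJ, AM, BF, BJ, BL, BM, DE, DF, DG, DJ, DN, EM, EN, FM, FN, GL, GN, JM, JN, MN
  2-simplices (11): AFM, AJM, BFM, BJM, DEN, DFN, DGN, DJN, EMN, FMN, JMN

giving chain groups C_0 ≅ Z^10, C_1 ≅ Z^21, C_2 ≅ Z^11.

The boundary map ∂_1: C_1 → C_0 maps an edge to its endpoints' difference, ∂[p,q] = q − p.
This gives a 10×21 integer matrix of rank 9; reducing to Smith normal form yields diagonal entries (1,1,1,1,1,1,1,1,1).

∂_2: C_2 → C_1 maps a triangle to the signed sum of its edges. For instance
  ∂DJN = JN − DN + DJ,
  ∂BJM = JM − BM + BJ.
As a 21×11 matrix over Z this has rank 11, with invariant factors (1,1,1,1,1,1,1,1,1,1,1).

Computing H_k = (kernel of ∂_k) / (image of ∂_{k+1}):

  H_0: rank C_0 − rank ∂_1 = 10 − 9 = 1, and the invariant factors of ∂_1 are all 1, so H_0 ≅ Z.
  H_1: rank ker ∂_1 − rank ∂_2 = (21 − 9) − 11 = 1, and the invariant factors of ∂_2 are all 1, so H_1 ≅ Z.
  H_2: rank ker ∂_2 − rank ∂_3 = (11 − 11) − 0 = 0, and there is no ∂_3, so H_2 ≅ 0.

As a check, the Euler characteristic is 10 − 21 + 11 = 0, which agrees with 1 − 1 + 0 = 0.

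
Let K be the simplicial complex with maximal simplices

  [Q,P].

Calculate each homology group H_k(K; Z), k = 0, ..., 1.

H_0 ≅ Z,  H_1 = 0.

K has 2 vertices, 1 edge.
rank ∂_0 = 0, rank ∂_1 = 1 ⇒ b_0 = 2 − 0 − 1 = 1; all invariant factors of ∂_1 are 1 so no torsion. So H_0 ≅ Z.
rank ∂_1 = 1, rank ∂_2 = 0 ⇒ b_1 = 1 − 1 − 0 = 0. So H_1 ≅ 0.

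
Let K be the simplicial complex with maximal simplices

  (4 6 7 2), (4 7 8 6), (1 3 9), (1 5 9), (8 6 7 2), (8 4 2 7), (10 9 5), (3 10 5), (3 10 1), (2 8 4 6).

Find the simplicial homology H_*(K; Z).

Fix the vertex order 1 < 2 < 3 < 4 < 5 < 6 < 7 < 8 < 9 < 10 and write every simplex with vertices in increasing order. Then dim K = 3 and the simplices of K are:

  0-simplices (10): [1], [2], [3], [4], [5], [6], [7], [8], [9], [10]
  1-simplices (20): [1,3], [1,5], [1,9], [1,10], [2,4], [2,6], [2,7], [2,8], [3,5], [3,9], [3,10], [4,6], [4,7], [4,8], [5,9], [5,10], [6,7], [6,8], [7,8], [9,10]
  2-simplices (15): [1,3,9], [1,3,10], [1,5,9], [2,4,6], [2,4,7], [2,4,8], [2,6,7], [2,6,8], [2,7,8], [3,5,10], [4,6,7], [4,6,8], [4,7,8], [5,9,10], [6,7,8]
  3-simplices (5): [2,4,6,7], [2,4,6,8], [2,4,7,8], [2,6,7,8], [4,6,7,8]

Hence C_0 ≅ Z^10, C_1 ≅ Z^20, C_2 ≅ Z^15, C_3 ≅ Z^5.

The boundary map ∂_1: C_1 → C_0 is given by ∂[p,q] = [q] − [p]. For instance
  ∂[6,8] = [8] − [6].
As a 10×20 matrix over Z this has rank 8, with invariant factors (1,1,1,1,1,1,1,1).

The boundary map ∂_2: C_2 → C_1 acts by ∂[p,q,r] = [q,r] − [p,r] + [p,q]. For instance
  ∂[4,6,8] = [6,8] − [4,8] + [4,6],
  ∂[2,4,8] = [4,8] − [2,8] + [2,4].
As a 20×15 matrix over Z this has rank 11, with invariant factors (1,1,1,1,1,1,1,1,1,1,1).

The boundary map ∂_3: C_3 → C_2 sends each 3-simplex σ to the alternating sum Σ_i (−1)^i (σ with its i-th vertex removed). For instance
  ∂[4,6,7,8] = [6,7,8] − [4,7,8] + [4,6,8] − [4,6,7],
  ∂[2,4,6,7] = [4,6,7] − [2,6,7] + [2,4,7] − [2,4,6].
The 15×5 boundary matrix has rank 4 and Smith normal form diag(1,1,1,1).

Reading off H_k = ker ∂_k / im ∂_{k+1}:

  H_0: rank C_0 − rank ∂_1 = 10 − 8 = 2, and the invariant factors of ∂_1 are all 1, so H_0 = Z^2.
  H_1: rank ker ∂_1 − rank ∂_2 = (20 − 8) − 11 = 1, and the invariant factors of ∂_2 are all 1, so H_1 = Z.
  H_2: rank ker ∂_2 − rank ∂_3 = (15 − 11) − 4 = 0, and the invariant factors of ∂_3 are all 1, so H_2 = 0.
  H_3: rank ker ∂_3 − rank ∂_4 = (5 − 4) − 0 = 1, and there is no ∂_4, so H_3 = Z.

H_0 = Z^2,  H_1 = Z,  H_2 = 0,  H_3 = Z.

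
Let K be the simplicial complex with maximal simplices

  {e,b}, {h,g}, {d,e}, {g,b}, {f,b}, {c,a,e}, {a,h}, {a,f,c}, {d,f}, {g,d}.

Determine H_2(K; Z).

Fix the vertex order a < b < c < d < e < f < g < h and write every simplex with vertices in increasing order. Then dim K = 2 and the simplices of K are:

  0-simplices (8): a, b, c, d, e, f, g, h
  1-simplices (13): ac, ae, af, ah, be, bf, bg, ce, cf, de, df, dg, gh
  2-simplices (2): ace, acf

so the chain groups are C_0 ≅ Z^8, C_1 ≅ Z^13, C_2 ≅ Z^2.

∂_1: C_1 → C_0 is given by ∂[p,q] = [q] − [p]. For instance
  ∂be = e − b.
This gives a 8×13 integer matrix of rank 7; reducing to Smith normal form yields diagonal entries (1,1,1,1,1,1,1).

Boundary ∂_2: C_2 → C_1 acts by ∂[p,q,r] = [q,r] − [p,r] + [p,q]. For instance
  ∂acf = cf − af + ac,
  ∂ace = ce − ae + ac.
The resulting 13×2 matrix has rank 2, and its Smith normal form has invariant factors (1,1).

Reading off H_k = ker ∂_k / im ∂_{k+1}:

  H_2: rank ker ∂_2 − rank ∂_3 = (2 − 2) − 0 = 0, and there is no ∂_3, so H_2 = 0.

H_2 ≅ 0.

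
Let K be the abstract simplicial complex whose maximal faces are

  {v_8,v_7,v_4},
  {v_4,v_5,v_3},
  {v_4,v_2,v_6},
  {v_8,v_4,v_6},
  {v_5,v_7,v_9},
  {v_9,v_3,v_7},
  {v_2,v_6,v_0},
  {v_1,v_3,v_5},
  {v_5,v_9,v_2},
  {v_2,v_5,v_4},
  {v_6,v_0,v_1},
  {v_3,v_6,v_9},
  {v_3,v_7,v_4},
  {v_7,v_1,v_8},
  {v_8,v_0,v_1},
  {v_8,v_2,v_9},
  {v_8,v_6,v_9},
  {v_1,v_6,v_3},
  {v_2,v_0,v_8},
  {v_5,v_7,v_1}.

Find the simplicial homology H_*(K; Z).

H_0 ≅ Z,  H_1 ≅ Z × Z/2,  H_2 = 0.

K has 10 vertices, 30 edges, 20 triangles.
rank ∂_0 = 0, rank ∂_1 = 9 ⇒ b_0 = 10 − 0 − 9 = 1; all invariant factors of ∂_1 are 1 so no torsion. So H_0 = Z.
rank ∂_1 = 9, rank ∂_2 = 20 ⇒ b_1 = 30 − 9 − 20 = 1; ∂_2 has invariant factor(s) [2] giving torsion. So H_1 = Z × Z/2.
rank ∂_2 = 20, rank ∂_3 = 0 ⇒ b_2 = 20 − 20 − 0 = 0. So H_2 = 0.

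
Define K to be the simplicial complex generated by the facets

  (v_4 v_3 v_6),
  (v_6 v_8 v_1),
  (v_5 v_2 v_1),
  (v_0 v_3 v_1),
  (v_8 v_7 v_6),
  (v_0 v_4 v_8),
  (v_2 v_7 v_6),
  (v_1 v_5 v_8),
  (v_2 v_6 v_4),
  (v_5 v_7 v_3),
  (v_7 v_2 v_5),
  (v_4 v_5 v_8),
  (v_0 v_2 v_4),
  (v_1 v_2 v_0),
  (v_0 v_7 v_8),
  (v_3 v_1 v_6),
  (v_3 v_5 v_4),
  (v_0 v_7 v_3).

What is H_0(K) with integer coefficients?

H_0 ≅ Z.

Take the total order v_0 < v_1 < v_2 < v_3 < v_4 < v_5 < v_6 < v_7 < v_8 on the vertex set. Then K (dimension 2) consists of the simplices:

  0-simplices (9): [v_0], [v_1], [v_2], [v_3], [v_4], [v_5], [v_6], [v_7], [v_8]
  1-simplices (27): (27 of them)
  2-simplices (18): (18 of them)

giving chain groups C_0 ≅ Z^9, C_1 ≅ Z^27, C_2 ≅ Z^18.

∂_1: C_1 → C_0 is given by ∂[p,q] = [q] − [p]. For instance
  ∂[v_3,v_5] = [v_5] − [v_3].
As a 9×27 matrix over Z this has rank 8, with invariant factors (1,1,1,1,1,1,1,1).

The boundary map ∂_2: C_2 → C_1 sends each 2-simplex [p,q,r] to [q,r] − [p,r] + [p,q]. For instance
  ∂[v_2,v_6,v_7] = [v_6,v_7] − [v_2,v_7] + [v_2,v_6],
  ∂[v_3,v_5,v_7] = [v_5,v_7] − [v_3,v_7] + [v_3,v_5].
The 27×18 boundary matrix has rank 17 and Smith normal form diag(1,1,1,1,1,1,1,1,1,1,1,1,1,1,1,1,1).

From H_k ≅ ker(∂_k) / im(∂_{k+1}) we obtain:

  H_0: rank C_0 − rank ∂_1 = 9 − 8 = 1, and the invariant factors of ∂_1 are all 1, so H_0 = Z.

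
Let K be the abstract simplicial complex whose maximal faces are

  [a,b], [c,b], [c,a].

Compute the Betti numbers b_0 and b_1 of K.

b_0 = 1, b_1 = 1.

We work with the vertex ordering a < b < c. The simplices of K, each written with vertices in increasing order, are:

  0-simplices (3): a, b, c
  1-simplices (3): ab, ac, bc

so the chain groups are C_0 ≅ Z^3, C_1 ≅ Z^3.

The boundary map ∂_1: C_1 → C_0 is given by ∂[p,q] = [q] − [p]. For instance
  ∂ab = b − a.
The 3×3 boundary matrix has rank 2 and Smith normal form diag(1,1).

From H_k ≅ ker(∂_k) / im(∂_{k+1}) we obtain:

  H_0: rank C_0 − rank ∂_1 = 3 − 2 = 1, and the invariant factors of ∂_1 are all 1, so H_0 ≅ Z.
  H_1: rank ker ∂_1 − rank ∂_2 = (3 − 2) − 0 = 1, and there is no ∂_2, so H_1 ≅ Z.

Hence the Betti numbers are b_0 = 1, b_1 = 1.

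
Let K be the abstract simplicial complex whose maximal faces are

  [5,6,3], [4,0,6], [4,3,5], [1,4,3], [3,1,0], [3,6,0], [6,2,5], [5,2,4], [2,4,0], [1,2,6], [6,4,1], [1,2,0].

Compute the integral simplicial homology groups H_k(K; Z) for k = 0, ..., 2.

H_0 = Z,  H_1 = Z/2Z,  H_2 = 0.

K has 7 vertices, 18 edges, 12 triangles.
rank ∂_0 = 0, rank ∂_1 = 6 ⇒ b_0 = 7 − 0 − 6 = 1; all invariant factors of ∂_1 are 1 so no torsion. So H_0 = Z.
rank ∂_1 = 6, rank ∂_2 = 12 ⇒ b_1 = 18 − 6 − 12 = 0; ∂_2 has invariant factor(s) [2] giving torsion. So H_1 = Z/2Z.
rank ∂_2 = 12, rank ∂_3 = 0 ⇒ b_2 = 12 − 12 − 0 = 0. So H_2 = 0.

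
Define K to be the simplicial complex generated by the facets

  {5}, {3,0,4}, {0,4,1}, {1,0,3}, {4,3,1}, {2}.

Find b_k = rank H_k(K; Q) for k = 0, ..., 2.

Order the vertices as 0 < 1 < 2 < 3 < 4 < 5. Listing each simplex with vertices in this order, K has dimension 2 with simplices:

  0-simplices (6): [0], [1], [2], [3], [4], [5]
  1-simplices (6): [0,1], [0,3], [0,4], [1,3], [1,4], [3,4]
  2-simplices (4): [0,1,3], [0,1,4], [0,3,4], [1,3,4]

so the chain groups are C_0 ≅ Z^6, C_1 ≅ Z^6, C_2 ≅ Z^4.

The boundary map ∂_1: C_1 → C_0 sends each edge [p,q] (with p < q) to q − p.
The resulting 6×6 matrix has rank 3, and its Smith normal form has invariant factors (1,1,1).

∂_2: C_2 → C_1 sends each 2-simplex [p,q,r] to [q,r] − [p,r] + [p,q]. For instance
  ∂[0,1,4] = [1,4] − [0,4] + [0,1],
  ∂[1,3,4] = [3,4] − [1,4] + [1,3].
The resulting 6×4 matrix has rank 3, and its Smith normal form has invariant factors (1,1,1).

Reading off H_k = ker ∂_k / im ∂_{k+1}:

  H_0: rank C_0 − rank ∂_1 = 6 − 3 = 3, and the invariant factors of ∂_1 are all 1, so H_0 ≅ Z^3.
  H_1: rank ker ∂_1 − rank ∂_2 = (6 − 3) − 3 = 0, and the invariant factors of ∂_2 are all 1, so H_1 ≅ 0.
  H_2: rank ker ∂_2 − rank ∂_3 = (4 − 3) − 0 = 1, and there is no ∂_3, so H_2 ≅ Z.

Hence the Betti numbers are b_0 = 3, b_1 = 0, b_2 = 1.

b_0 = 3, b_1 = 0, b_2 = 1.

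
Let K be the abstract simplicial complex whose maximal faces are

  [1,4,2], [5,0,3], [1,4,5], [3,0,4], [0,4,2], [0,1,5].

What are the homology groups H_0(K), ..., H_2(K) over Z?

K has 6 vertices, 12 edges, 6 triangles.
rank ∂_0 = 0, rank ∂_1 = 5 ⇒ b_0 = 6 − 0 − 5 = 1; all invariant factors of ∂_1 are 1 so no torsion. So H_0 ≅ Z.
rank ∂_1 = 5, rank ∂_2 = 6 ⇒ b_1 = 12 − 5 − 6 = 1; all invariant factors of ∂_2 are 1 so no torsion. So H_1 ≅ Z.
rank ∂_2 = 6, rank ∂_3 = 0 ⇒ b_2 = 6 − 6 − 0 = 0. So H_2 ≅ 0.

H_0 ≅ Z,  H_1 ≅ Z,  H_2 = 0.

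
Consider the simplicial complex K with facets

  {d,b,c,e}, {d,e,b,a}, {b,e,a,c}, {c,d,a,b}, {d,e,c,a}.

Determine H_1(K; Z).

Fix the vertex order a < b < c < d < e and write every simplex with vertices in increasing order. Then dim K = 3 and the simplices of K are:

  0-simplices (5): a, b, c, d, e
  1-simplices (10): ab, ac, ad, ae, bc, bd, be, cd, ce, de
  2-simplices (10): abc, abd, abe, acd, ace, ade, bcd, bce, bde, cde
  3-simplices (5): abcd, abce, abde, acde, bcde

so the chain groups are C_0 ≅ Z^5, C_1 ≅ Z^10, C_2 ≅ Z^10, C_3 ≅ Z^5.

The boundary map ∂_1: C_1 → C_0 is given by ∂[p,q] = [q] − [p].
The 5×10 boundary matrix has rank 4 and Smith normal form diag(1,1,1,1).

Boundary ∂_2: C_2 → C_1 acts by ∂[p,q,r] = [q,r] − [p,r] + [p,q]. For instance
  ∂ade = de − ae + ad,
  ∂ace = ce − ae + ac.
As a 10×10 matrix over Z this has rank 6, with invariant factors (1,1,1,1,1,1).

Boundary ∂_3: C_3 → C_2 sends each 3-simplex σ to the alternating sum Σ_i (−1)^i (σ with its i-th vertex removed). For instance
  ∂bcde = cde − bde + bce − bcd,
  ∂acde = cde − ade + ace − acd.
The 10×5 boundary matrix has rank 4 and Smith normal form diag(1,1,1,1).

Reading off H_k = ker ∂_k / im ∂_{k+1}:

  H_1: rank ker ∂_1 − rank ∂_2 = (10 − 4) − 6 = 0, and the invariant factors of ∂_2 are all 1, so H_1 ≅ 0.

H_1 ≅ 0.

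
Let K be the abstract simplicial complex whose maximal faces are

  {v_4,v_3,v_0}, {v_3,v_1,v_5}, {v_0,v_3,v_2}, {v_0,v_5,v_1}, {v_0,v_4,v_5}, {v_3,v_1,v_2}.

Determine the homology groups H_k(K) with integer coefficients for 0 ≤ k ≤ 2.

H_0 ≅ Z,  H_1 ≅ Z,  H_2 = 0.

K has 6 vertices, 12 edges, 6 triangles.
rank ∂_0 = 0, rank ∂_1 = 5 ⇒ b_0 = 6 − 0 − 5 = 1; all invariant factors of ∂_1 are 1 so no torsion. So H_0 = Z.
rank ∂_1 = 5, rank ∂_2 = 6 ⇒ b_1 = 12 − 5 − 6 = 1; all invariant factors of ∂_2 are 1 so no torsion. So H_1 = Z.
rank ∂_2 = 6, rank ∂_3 = 0 ⇒ b_2 = 6 − 6 − 0 = 0. So H_2 = 0.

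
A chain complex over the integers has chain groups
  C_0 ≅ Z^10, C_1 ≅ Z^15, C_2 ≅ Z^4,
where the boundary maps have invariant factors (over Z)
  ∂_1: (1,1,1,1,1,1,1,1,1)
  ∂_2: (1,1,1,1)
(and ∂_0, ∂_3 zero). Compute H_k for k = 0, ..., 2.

H_0 = Z,  H_1 = Z^2,  H_2 = 0.

H_0: b_0 = 10 − 0 − 9 = 1; torsion from ∂_1 factors > 1: none. So H_0 = Z.
H_1: b_1 = 15 − 9 − 4 = 2; torsion from ∂_2 factors > 1: none. So H_1 = Z^2.
H_2: b_2 = 4 − 4 − 0 = 0; torsion from ∂_3 factors > 1: none. So H_2 = 0.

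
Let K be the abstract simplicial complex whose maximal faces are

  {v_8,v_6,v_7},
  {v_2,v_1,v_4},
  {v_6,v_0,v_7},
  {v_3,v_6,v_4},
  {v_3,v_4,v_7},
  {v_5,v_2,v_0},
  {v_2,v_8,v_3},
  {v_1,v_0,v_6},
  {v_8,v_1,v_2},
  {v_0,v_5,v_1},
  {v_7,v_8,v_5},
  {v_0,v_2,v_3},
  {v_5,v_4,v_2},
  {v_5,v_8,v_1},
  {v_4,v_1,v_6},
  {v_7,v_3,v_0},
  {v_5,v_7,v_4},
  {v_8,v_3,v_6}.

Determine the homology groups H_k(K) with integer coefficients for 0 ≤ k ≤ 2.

K has 9 vertices, 27 edges, 18 triangles.
rank ∂_0 = 0, rank ∂_1 = 8 ⇒ b_0 = 9 − 0 − 8 = 1; all invariant factors of ∂_1 are 1 so no torsion. So H_0 = Z.
rank ∂_1 = 8, rank ∂_2 = 18 ⇒ b_1 = 27 − 8 − 18 = 1; ∂_2 has invariant factor(s) [2] giving torsion. So H_1 = Z ⊕ Z/2Z.
rank ∂_2 = 18, rank ∂_3 = 0 ⇒ b_2 = 18 − 18 − 0 = 0. So H_2 = 0.

H_0 ≅ Z,  H_1 ≅ Z ⊕ Z/2Z,  H_2 = 0.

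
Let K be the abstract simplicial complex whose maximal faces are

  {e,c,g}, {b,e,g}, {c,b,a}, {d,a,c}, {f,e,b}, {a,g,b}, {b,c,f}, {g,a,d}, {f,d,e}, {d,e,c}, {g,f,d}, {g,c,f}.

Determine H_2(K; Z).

H_2 ≅ 0.

Order the vertices as a < b < c < d < e < f < g. Listing each simplex with vertices in this order, K has dimension 2 with simplices:

  0-simplices (7): a, b, c, d, e, f, g
  1-simplices (18): ab, ac, ad, ag, bc, be, bf, bg, cd, ce, cf, cg, de, df, dg, ef, eg, fg
  2-simplices (12): abc, abg, acd, adg, bcf, bef, beg, cde, ceg, cfg, def, dfg

giving chain groups C_0 ≅ Z^7, C_1 ≅ Z^18, C_2 ≅ Z^12.

The boundary map ∂_1: C_1 → C_0 is given by ∂[p,q] = [q] − [p]. For instance
  ∂cd = d − c.
This gives a 7×18 integer matrix of rank 6; reducing to Smith normal form yields diagonal entries (1,1,1,1,1,1).

∂_2: C_2 → C_1 acts by ∂[p,q,r] = [q,r] − [p,r] + [p,q]. For instance
  ∂ceg = eg − cg + ce,
  ∂abg = bg − ag + ab.
This gives a 18×12 integer matrix of rank 12; reducing to Smith normal form yields diagonal entries (1,1,1,1,1,1,1,1,1,1,1,2).

Computing H_k = (kernel of ∂_k) / (image of ∂_{k+1}):

  H_2: rank ker ∂_2 − rank ∂_3 = (12 − 12) − 0 = 0, and there is no ∂_3, so H_2 = 0.

(K is a triangulation of the real projective plane RP^2.)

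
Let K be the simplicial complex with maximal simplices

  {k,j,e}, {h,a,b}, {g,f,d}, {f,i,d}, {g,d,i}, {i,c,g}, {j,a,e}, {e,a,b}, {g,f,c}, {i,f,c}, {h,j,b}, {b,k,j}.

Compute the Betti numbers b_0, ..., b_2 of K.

b_0 = 2, b_1 = 1, b_2 = 1.

Order the vertices as a < b < c < d < e < f < g < h < i < j < k. Listing each simplex with vertices in this order, K has dimension 2 with simplices:

  0-simplices (11): a, b, c, d, e, f, g, h, i, j, k
  1-simplices (21): ab, ae, ah, aj, be, bh, bj, bk, cf, cg, ci, df, dg, di, ej, ek, fg, fi, gi, hj, jk
  2-simplices (12): abe, abh, aej, bhj, bjk, cfg, cfi, cgi, dfg, dfi, dgi, ejk

giving chain groups C_0 ≅ Z^11, C_1 ≅ Z^21, C_2 ≅ Z^12.

∂_1: C_1 → C_0 sends each edge [p,q] (with p < q) to q − p. For instance
  ∂fi = i − f.
As a 11×21 matrix over Z this has rank 9, with invariant factors (1,1,1,1,1,1,1,1,1).

The boundary map ∂_2: C_2 → C_1 maps a triangle to the signed sum of its edges. For instance
  ∂cfg = fg − cg + cf,
  ∂ejk = jk − ek + ej.
The resulting 21×12 matrix has rank 11, and its Smith normal form has invariant factors (1,1,1,1,1,1,1,1,1,1,1).

Now H_k = ker ∂_k / im ∂_{k+1}, so:

  H_0: rank C_0 − rank ∂_1 = 11 − 9 = 2, and the invariant factors of ∂_1 are all 1, so H_0 ≅ Z^2.
  H_1: rank ker ∂_1 − rank ∂_2 = (21 − 9) − 11 = 1, and the invariant factors of ∂_2 are all 1, so H_1 ≅ Z.
  H_2: rank ker ∂_2 − rank ∂_3 = (12 − 11) − 0 = 1, and there is no ∂_3, so H_2 ≅ Z.

As a check, the Euler characteristic is 11 − 21 + 12 = 2, which agrees with 2 − 1 + 1 = 2.
(K is a triangulation of the disjoint union of the 2-sphere S^2 and the cylinder S^1 x I.)

Hence the Betti numbers are b_0 = 2, b_1 = 1, b_2 = 1.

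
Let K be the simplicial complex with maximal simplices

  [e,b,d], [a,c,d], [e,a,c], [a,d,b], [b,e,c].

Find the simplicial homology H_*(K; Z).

Fix the vertex order a < b < c < d < e and write every simplex with vertices in increasing order. Then dim K = 2 and the simplices of K are:

  0-simplices (5): a, b, c, d, e
  1-simplices (10): ab, ac, ad, ae, bc, bd, be, cd, ce, de
  2-simplices (5): abd, acd, ace, bce, bde

giving chain groups C_0 ≅ Z^5, C_1 ≅ Z^10, C_2 ≅ Z^5.

The boundary map ∂_1: C_1 → C_0 maps an edge to its endpoints' difference, ∂[p,q] = q − p.
The 5×10 boundary matrix has rank 4 and Smith normal form diag(1,1,1,1).

Boundary ∂_2: C_2 → C_1 acts by ∂[p,q,r] = [q,r] − [p,r] + [p,q]. For instance
  ∂bde = de − be + bd,
  ∂abd = bd − ad + ab.
As a 10×5 matrix over Z this has rank 5, with invariant factors (1,1,1,1,1).

Now H_k = ker ∂_k / im ∂_{k+1}, so:

  H_0: rank C_0 − rank ∂_1 = 5 − 4 = 1, and the invariant factors of ∂_1 are all 1, so H_0 = Z.
  H_1: rank ker ∂_1 − rank ∂_2 = (10 − 4) − 5 = 1, and the invariant factors of ∂_2 are all 1, so H_1 = Z.
  H_2: rank ker ∂_2 − rank ∂_3 = (5 − 5) − 0 = 0, and there is no ∂_3, so H_2 = 0.

H_0 ≅ Z,  H_1 ≅ Z,  H_2 = 0.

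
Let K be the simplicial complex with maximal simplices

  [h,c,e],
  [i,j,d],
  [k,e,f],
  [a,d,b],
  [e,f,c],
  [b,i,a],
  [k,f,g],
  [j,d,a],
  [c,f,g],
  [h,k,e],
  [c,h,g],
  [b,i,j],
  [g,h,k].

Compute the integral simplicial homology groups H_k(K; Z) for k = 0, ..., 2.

H_0 = Z^2,  H_1 = Z,  H_2 = Z.

Take the total order a < b < c < d < e < f < g < h < i < j < k on the vertex set. Then K (dimension 2) consists of the simplices:

  0-simplices (11): a, b, c, d, e, f, g, h, i, j, k
  1-simplices (22): ab, ad, ai, aj, bd, bi, bj, ce, cf, cg, ch, di, dj, ef, eh, ek, fg, fk, gh, gk, hk, ij
  2-simplices (13): abd, abi, adj, bij, cef, ceh, cfg, cgh, dij, efk, ehk, fgk, ghk

giving chain groups C_0 ≅ Z^11, C_1 ≅ Z^22, C_2 ≅ Z^13.

∂_1: C_1 → C_0 is given by ∂[p,q] = [q] − [p]. For instance
  ∂bj = j − b.
The resulting 11×22 matrix has rank 9, and its Smith normal form has invariant factors (1,1,1,1,1,1,1,1,1).

Boundary ∂_2: C_2 → C_1 acts by ∂[p,q,r] = [q,r] − [p,r] + [p,q]. For instance
  ∂adj = dj − aj + ad,
  ∂ghk = hk − gk + gh.
This gives a 22×13 integer matrix of rank 12; reducing to Smith normal form yields diagonal entries (1,1,1,1,1,1,1,1,1,1,1,1).

Reading off H_k = ker ∂_k / im ∂_{k+1}:

  H_0: rank C_0 − rank ∂_1 = 11 − 9 = 2, and the invariant factors of ∂_1 are all 1, so H_0 ≅ Z^2.
  H_1: rank ker ∂_1 − rank ∂_2 = (22 − 9) − 12 = 1, and the invariant factors of ∂_2 are all 1, so H_1 ≅ Z.
  H_2: rank ker ∂_2 − rank ∂_3 = (13 − 12) − 0 = 1, and there is no ∂_3, so H_2 ≅ Z.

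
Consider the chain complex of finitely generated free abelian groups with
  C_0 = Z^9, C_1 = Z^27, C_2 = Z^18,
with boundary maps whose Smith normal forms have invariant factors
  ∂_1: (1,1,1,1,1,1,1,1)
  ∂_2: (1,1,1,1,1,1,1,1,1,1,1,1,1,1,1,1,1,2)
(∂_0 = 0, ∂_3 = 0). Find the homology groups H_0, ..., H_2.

H_0: b_0 = 9 − 0 − 8 = 1; torsion from ∂_1 factors > 1: none. So H_0 = Z.
H_1: b_1 = 27 − 8 − 18 = 1; torsion from ∂_2 factors > 1: [2]. So H_1 = Z ⊕ Z/2Z.
H_2: b_2 = 18 − 18 − 0 = 0; torsion from ∂_3 factors > 1: none. So H_2 = 0.

H_0 = Z,  H_1 = Z ⊕ Z/2Z,  H_2 = 0.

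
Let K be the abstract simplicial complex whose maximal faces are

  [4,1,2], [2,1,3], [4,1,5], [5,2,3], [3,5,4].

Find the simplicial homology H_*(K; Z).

K has 5 vertices, 10 edges, 5 triangles.
rank ∂_0 = 0, rank ∂_1 = 4 ⇒ b_0 = 5 − 0 − 4 = 1; all invariant factors of ∂_1 are 1 so no torsion. So H_0 = Z.
rank ∂_1 = 4, rank ∂_2 = 5 ⇒ b_1 = 10 − 4 − 5 = 1; all invariant factors of ∂_2 are 1 so no torsion. So H_1 = Z.
rank ∂_2 = 5, rank ∂_3 = 0 ⇒ b_2 = 5 − 5 − 0 = 0. So H_2 = 0.

H_0 ≅ Z,  H_1 ≅ Z,  H_2 = 0.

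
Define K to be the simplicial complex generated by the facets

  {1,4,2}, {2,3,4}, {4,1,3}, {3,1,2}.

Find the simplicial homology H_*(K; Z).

H_0 ≅ Z,  H_1 = 0,  H_2 ≅ Z.

Order the vertices as 1 < 2 < 3 < 4. Listing each simplex with vertices in this order, K has dimension 2 with simplices:

  0-simplices (4): [1], [2], [3], [4]
  1-simplices (6): [1,2], [1,3], [1,4], [2,3], [2,4], [3,4]
  2-simplices (4): [1,2,3], [1,2,4], [1,3,4], [2,3,4]

Hence C_0 ≅ Z^4, C_1 ≅ Z^6, C_2 ≅ Z^4.

The boundary map ∂_1: C_1 → C_0 is given by ∂[p,q] = [q] − [p].
This gives a 4×6 integer matrix of rank 3; reducing to Smith normal form yields diagonal entries (1,1,1).

Boundary ∂_2: C_2 → C_1 acts by ∂[p,q,r] = [q,r] − [p,r] + [p,q]. For instance
  ∂[2,3,4] = [3,4] − [2,4] + [2,3],
  ∂[1,2,3] = [2,3] − [1,3] + [1,2].
This gives a 6×4 integer matrix of rank 3; reducing to Smith normal form yields diagonal entries (1,1,1).

From H_k ≅ ker(∂_k) / im(∂_{k+1}) we obtain:

  H_0: rank C_0 − rank ∂_1 = 4 − 3 = 1, and the invariant factors of ∂_1 are all 1, so H_0 = Z.
  H_1: rank ker ∂_1 − rank ∂_2 = (6 − 3) − 3 = 0, and the invariant factors of ∂_2 are all 1, so H_1 = 0.
  H_2: rank ker ∂_2 − rank ∂_3 = (4 − 3) − 0 = 1, and there is no ∂_3, so H_2 = Z.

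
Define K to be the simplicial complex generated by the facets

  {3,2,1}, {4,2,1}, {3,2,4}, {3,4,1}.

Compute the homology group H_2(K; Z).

H_2 ≅ Z.

K has 4 vertices, 6 edges, 4 triangles.
rank ∂_2 = 3, rank ∂_3 = 0 ⇒ b_2 = 4 − 3 − 0 = 1. So H_2 = Z.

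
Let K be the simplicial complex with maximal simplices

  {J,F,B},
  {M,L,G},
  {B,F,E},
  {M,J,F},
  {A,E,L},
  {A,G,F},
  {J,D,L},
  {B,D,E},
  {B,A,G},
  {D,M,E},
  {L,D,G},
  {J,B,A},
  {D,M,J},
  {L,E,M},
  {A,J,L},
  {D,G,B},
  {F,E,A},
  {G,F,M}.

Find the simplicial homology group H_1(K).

H_1 ≅ Z ⊕ Z_2.

Take the total order A < B < D < E < F < G < J < L < M on the vertex set. Then K (dimension 2) consists of the simplices:

  0-simplices (9): A, B, D, E, F, G, J, L, M
  1-simplices (27): AB, AE, AF, AG, AJ, AL, BD, BE, BF, BG, BJ, DE, DG, DJ, DL, DM, EF, EL, EM, FG, FJ, FM, GL, GM, JL, JM, LM
  2-simplices (18): ABG, ABJ, AEF, AEL, AFG, AJL, BDE, BDG, BEF, BFJ, DEM, DGL, DJL, DJM, ELM, FGM, FJM, GLM

giving chain groups C_0 ≅ Z^9, C_1 ≅ Z^27, C_2 ≅ Z^18.

∂_1: C_1 → C_0 sends each edge [p,q] (with p < q) to q − p. For instance
  ∂FG = G − F.
The 9×27 boundary matrix has rank 8 and Smith normal form diag(1,1,1,1,1,1,1,1).

∂_2: C_2 → C_1 sends each 2-simplex [p,q,r] to [q,r] − [p,r] + [p,q]. For instance
  ∂AEF = EF − AF + AE,
  ∂AFG = FG − AG + AF.
The 27×18 boundary matrix has rank 18 and Smith normal form diag(1,1,1,1,1,1,1,1,1,1,1,1,1,1,1,1,1,2).

Reading off H_k = ker ∂_k / im ∂_{k+1}:

  H_1: rank ker ∂_1 − rank ∂_2 = (27 − 8) − 18 = 1, and ∂_2 has invariant factor 2 > 1, so H_1 = Z ⊕ Z_2.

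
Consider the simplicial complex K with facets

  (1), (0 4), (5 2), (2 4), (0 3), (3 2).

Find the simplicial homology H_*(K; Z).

We work with the vertex ordering 0 < 1 < 2 < 3 < 4 < 5. The simplices of K, each written with vertices in increasing order, are:

  0-simplices (6): [0], [1], [2], [3], [4], [5]
  1-simplices (5): [0,3], [0,4], [2,3], [2,4], [2,5]

Hence C_0 ≅ Z^6, C_1 ≅ Z^5.

The boundary map ∂_1: C_1 → C_0 sends each edge [p,q] (with p < q) to q − p.
The 6×5 boundary matrix has rank 4 and Smith normal form diag(1,1,1,1).

Computing H_k = (kernel of ∂_k) / (image of ∂_{k+1}):

  H_0: rank C_0 − rank ∂_1 = 6 − 4 = 2, and the invariant factors of ∂_1 are all 1, so H_0 = Z^2.
  H_1: rank ker ∂_1 − rank ∂_2 = (5 − 4) − 0 = 1, and there is no ∂_2, so H_1 = Z.

As a check, the Euler characteristic is 6 − 5 = 1, which agrees with 2 − 1 = 1.

H_0 ≅ Z^2,  H_1 ≅ Z.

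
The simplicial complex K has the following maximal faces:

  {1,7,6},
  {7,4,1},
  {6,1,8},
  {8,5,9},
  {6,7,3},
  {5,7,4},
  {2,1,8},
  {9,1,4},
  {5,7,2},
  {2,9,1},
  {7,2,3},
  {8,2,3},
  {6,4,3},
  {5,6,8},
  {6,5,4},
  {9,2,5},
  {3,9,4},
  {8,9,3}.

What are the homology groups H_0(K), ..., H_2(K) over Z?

Fix the vertex order 1 < 2 < 3 < 4 < 5 < 6 < 7 < 8 < 9 and write every simplex with vertices in increasing order. Then dim K = 2 and the simplices of K are:

  0-simplices (9): [1], [2], [3], [4], [5], [6], [7], [8], [9]
  1-simplices (27): (27 of them)
  2-simplices (18): [1,2,8], [1,2,9], [1,4,7], [1,4,9], [1,6,7], [1,6,8], [2,3,7], [2,3,8], [2,5,7], [2,5,9], [3,4,6], [3,4,9], [3,6,7], [3,8,9], [4,5,6], [4,5,7], [5,6,8], [5,8,9]

Hence C_0 ≅ Z^9, C_1 ≅ Z^27, C_2 ≅ Z^18.

Boundary ∂_1: C_1 → C_0 sends each edge [p,q] (with p < q) to q − p.
The 9×27 boundary matrix has rank 8 and Smith normal form diag(1,1,1,1,1,1,1,1).

∂_2: C_2 → C_1 acts by ∂[p,q,r] = [q,r] − [p,r] + [p,q]. For instance
  ∂[3,8,9] = [8,9] − [3,9] + [3,8],
  ∂[1,6,8] = [6,8] − [1,8] + [1,6].
This gives a 27×18 integer matrix of rank 18; reducing to Smith normal form yields diagonal entries (1,1,1,1,1,1,1,1,1,1,1,1,1,1,1,1,1,2).

Reading off H_k = ker ∂_k / im ∂_{k+1}:

  H_0: rank C_0 − rank ∂_1 = 9 − 8 = 1, and the invariant factors of ∂_1 are all 1, so H_0 = Z.
  H_1: rank ker ∂_1 − rank ∂_2 = (27 − 8) − 18 = 1, and ∂_2 has invariant factor 2 > 1, so H_1 = Z ⊕ Z/2.
  H_2: rank ker ∂_2 − rank ∂_3 = (18 − 18) − 0 = 0, and there is no ∂_3, so H_2 = 0.

H_0 = Z,  H_1 = Z ⊕ Z/2,  H_2 = 0.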